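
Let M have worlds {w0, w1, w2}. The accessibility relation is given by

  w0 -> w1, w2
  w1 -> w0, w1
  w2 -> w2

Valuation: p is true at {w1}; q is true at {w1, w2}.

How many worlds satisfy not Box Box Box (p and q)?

3

w0: Box Box Box (p and q) is F. ✓
w1: Box Box Box (p and q) is F. ✓
w2: Box Box Box (p and q) is F. ✓
Satisfying worlds: {w0, w1, w2}.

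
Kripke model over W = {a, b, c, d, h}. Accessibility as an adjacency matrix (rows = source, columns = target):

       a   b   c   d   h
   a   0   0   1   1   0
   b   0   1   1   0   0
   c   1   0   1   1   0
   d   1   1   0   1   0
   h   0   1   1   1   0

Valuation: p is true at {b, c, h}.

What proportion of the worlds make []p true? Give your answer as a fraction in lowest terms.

1/5

a: successors {c, d}; p there: c:T, d:F. ✗
b: successors {b, c}; p there: b:T, c:T. ✓
c: successors {a, c, d}; p there: a:F, c:T, d:F. ✗
d: successors {a, b, d}; p there: a:F, b:T, d:F. ✗
h: successors {b, c, d}; p there: b:T, c:T, d:F. ✗
That's 1 of 5 worlds, so 1/5.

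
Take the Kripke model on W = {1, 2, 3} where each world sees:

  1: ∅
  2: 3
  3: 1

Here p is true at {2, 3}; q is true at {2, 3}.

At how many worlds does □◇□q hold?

1: no successors, so □◇□q holds vacuously. ✓
2: successors {3}; ◇□q there: 3:T. ✓
3: successors {1}; ◇□q there: 1:F. ✗
Satisfying worlds: {1, 2}.

2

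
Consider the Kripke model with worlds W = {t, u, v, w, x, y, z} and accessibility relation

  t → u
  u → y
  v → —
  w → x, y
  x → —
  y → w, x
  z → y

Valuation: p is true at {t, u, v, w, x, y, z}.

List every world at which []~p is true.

{v, x}

t: successors {u}; ~p there: u:F. ✗
u: successors {y}; ~p there: y:F. ✗
v: no successors, so []~p holds vacuously. ✓
w: successors {x, y}; ~p there: x:F, y:F. ✗
x: no successors, so []~p holds vacuously. ✓
y: successors {w, x}; ~p there: w:F, x:F. ✗
z: successors {y}; ~p there: y:F. ✗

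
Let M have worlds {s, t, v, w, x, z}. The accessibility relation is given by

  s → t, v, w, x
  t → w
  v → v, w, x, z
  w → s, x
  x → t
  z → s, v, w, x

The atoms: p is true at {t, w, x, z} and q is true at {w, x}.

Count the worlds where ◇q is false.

s: successors {t, v, w, x}; q there: t:F, v:F, w:T, x:T. ✓
t: successors {w}; q there: w:T. ✓
v: successors {v, w, x, z}; q there: v:F, w:T, x:T, z:F. ✓
w: successors {s, x}; q there: s:F, x:T. ✓
x: successors {t}; q there: t:F. ✗
z: successors {s, v, w, x}; q there: s:F, v:F, w:T, x:T. ✓
Satisfying worlds: {s, t, v, w, z}.
So ◇q fails at the other 1 world.

1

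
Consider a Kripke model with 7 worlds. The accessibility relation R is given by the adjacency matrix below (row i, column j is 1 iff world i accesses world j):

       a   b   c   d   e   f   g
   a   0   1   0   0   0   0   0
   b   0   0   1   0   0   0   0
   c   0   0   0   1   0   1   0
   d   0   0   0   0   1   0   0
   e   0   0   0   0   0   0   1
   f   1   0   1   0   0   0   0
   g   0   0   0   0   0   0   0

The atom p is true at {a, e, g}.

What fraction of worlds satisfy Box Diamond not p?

a: successors {b}; Diamond not p there: b:T. ✓
b: successors {c}; Diamond not p there: c:T. ✓
c: successors {d, f}; Diamond not p there: d:F, f:T. ✗
d: successors {e}; Diamond not p there: e:F. ✗
e: successors {g}; Diamond not p there: g:F. ✗
f: successors {a, c}; Diamond not p there: a:T, c:T. ✓
g: no successors, so Box Diamond not p holds vacuously. ✓
That's 4 of 7 worlds, so 4/7.

4/7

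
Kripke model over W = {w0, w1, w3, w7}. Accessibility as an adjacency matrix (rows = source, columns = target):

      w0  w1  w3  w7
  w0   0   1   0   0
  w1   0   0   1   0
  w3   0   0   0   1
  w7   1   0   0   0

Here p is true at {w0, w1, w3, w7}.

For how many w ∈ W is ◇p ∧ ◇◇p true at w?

w0: ◇p is T, ◇◇p is T. ✓
w1: ◇p is T, ◇◇p is T. ✓
w3: ◇p is T, ◇◇p is T. ✓
w7: ◇p is T, ◇◇p is T. ✓
Satisfying worlds: {w0, w1, w3, w7}.

4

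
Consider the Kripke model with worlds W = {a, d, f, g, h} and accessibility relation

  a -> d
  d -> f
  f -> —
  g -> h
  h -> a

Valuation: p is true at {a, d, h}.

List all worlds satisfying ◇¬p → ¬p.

a: ◇¬p is F, ¬p is F. ✓
d: ◇¬p is T, ¬p is F. ✗
f: ◇¬p is F, ¬p is T. ✓
g: ◇¬p is F, ¬p is T. ✓
h: ◇¬p is F, ¬p is F. ✓

{a, f, g, h}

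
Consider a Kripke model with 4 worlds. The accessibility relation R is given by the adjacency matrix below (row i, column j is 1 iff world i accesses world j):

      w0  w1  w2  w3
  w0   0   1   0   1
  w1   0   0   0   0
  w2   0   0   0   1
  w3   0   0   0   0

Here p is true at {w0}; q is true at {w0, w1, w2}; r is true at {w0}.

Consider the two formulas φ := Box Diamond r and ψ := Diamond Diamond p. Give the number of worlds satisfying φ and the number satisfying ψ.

2 and 0

For Box Diamond r:
w0: successors {w1, w3}; Diamond r there: w1:F, w3:F. ✗
w1: no successors, so Box Diamond r holds vacuously. ✓
w2: successors {w3}; Diamond r there: w3:F. ✗
w3: no successors, so Box Diamond r holds vacuously. ✓
— 2 worlds.
For Diamond Diamond p:
w0: successors {w1, w3}; Diamond p there: w1:F, w3:F. ✗
w1: no successors, so Diamond Diamond p fails. ✗
w2: successors {w3}; Diamond p there: w3:F. ✗
w3: no successors, so Diamond Diamond p fails. ✗
— 0 worlds.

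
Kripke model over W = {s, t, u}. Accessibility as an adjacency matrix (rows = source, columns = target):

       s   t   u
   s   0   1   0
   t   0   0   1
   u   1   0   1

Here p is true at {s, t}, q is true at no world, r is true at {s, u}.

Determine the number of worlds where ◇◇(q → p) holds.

s: successors {t}; ◇(q → p) there: t:T. ✓
t: successors {u}; ◇(q → p) there: u:T. ✓
u: successors {s, u}; ◇(q → p) there: s:T, u:T. ✓
Satisfying worlds: {s, t, u}.

3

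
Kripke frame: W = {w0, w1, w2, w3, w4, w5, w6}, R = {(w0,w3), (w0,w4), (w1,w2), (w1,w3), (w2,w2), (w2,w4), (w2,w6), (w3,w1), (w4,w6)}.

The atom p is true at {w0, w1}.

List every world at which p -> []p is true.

w0: p is T, []p is F. ✗
w1: p is T, []p is F. ✗
w2: p is F, []p is F. ✓
w3: p is F, []p is T. ✓
w4: p is F, []p is F. ✓
w5: p is F, []p is T. ✓
w6: p is F, []p is T. ✓

{w2, w3, w4, w5, w6}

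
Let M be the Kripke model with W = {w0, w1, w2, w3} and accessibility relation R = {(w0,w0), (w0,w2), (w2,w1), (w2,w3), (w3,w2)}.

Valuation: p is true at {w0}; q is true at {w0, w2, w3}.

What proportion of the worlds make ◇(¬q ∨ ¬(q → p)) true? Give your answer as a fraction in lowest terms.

w0: successors {w0, w2}; ¬q ∨ ¬(q → p) there: w0:F, w2:T. ✓
w1: no successors, so ◇(¬q ∨ ¬(q → p)) fails. ✗
w2: successors {w1, w3}; ¬q ∨ ¬(q → p) there: w1:T, w3:T. ✓
w3: successors {w2}; ¬q ∨ ¬(q → p) there: w2:T. ✓
That's 3 of 4 worlds, so 3/4.

3/4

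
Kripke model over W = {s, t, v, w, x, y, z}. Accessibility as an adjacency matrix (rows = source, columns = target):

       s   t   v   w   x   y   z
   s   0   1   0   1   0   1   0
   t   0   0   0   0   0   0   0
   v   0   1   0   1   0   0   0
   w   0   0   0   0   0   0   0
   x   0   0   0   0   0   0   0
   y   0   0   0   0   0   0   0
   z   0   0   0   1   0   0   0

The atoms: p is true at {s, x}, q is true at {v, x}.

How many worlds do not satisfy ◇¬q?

s: successors {t, w, y}; ¬q there: t:T, w:T, y:T. ✓
t: no successors, so ◇¬q fails. ✗
v: successors {t, w}; ¬q there: t:T, w:T. ✓
w: no successors, so ◇¬q fails. ✗
x: no successors, so ◇¬q fails. ✗
y: no successors, so ◇¬q fails. ✗
z: successors {w}; ¬q there: w:T. ✓
Satisfying worlds: {s, v, z}.
So ◇¬q fails at the other 4 worlds.

4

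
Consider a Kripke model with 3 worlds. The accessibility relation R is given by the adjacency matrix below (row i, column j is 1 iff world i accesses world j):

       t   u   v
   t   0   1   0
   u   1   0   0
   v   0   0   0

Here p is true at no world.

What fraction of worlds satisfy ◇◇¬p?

2/3

t: successors {u}; ◇¬p there: u:T. ✓
u: successors {t}; ◇¬p there: t:T. ✓
v: no successors, so ◇◇¬p fails. ✗
That's 2 of 3 worlds, so 2/3.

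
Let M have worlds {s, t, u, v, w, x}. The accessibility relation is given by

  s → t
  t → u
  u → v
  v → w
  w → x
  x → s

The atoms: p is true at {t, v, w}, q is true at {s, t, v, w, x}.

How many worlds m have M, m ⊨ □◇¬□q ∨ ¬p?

s: □◇¬□q is F, ¬p is T. ✓
t: □◇¬□q is F, ¬p is F. ✗
u: □◇¬□q is F, ¬p is T. ✓
v: □◇¬□q is F, ¬p is F. ✗
w: □◇¬□q is F, ¬p is F. ✗
x: □◇¬□q is T, ¬p is T. ✓
Satisfying worlds: {s, u, x}.

3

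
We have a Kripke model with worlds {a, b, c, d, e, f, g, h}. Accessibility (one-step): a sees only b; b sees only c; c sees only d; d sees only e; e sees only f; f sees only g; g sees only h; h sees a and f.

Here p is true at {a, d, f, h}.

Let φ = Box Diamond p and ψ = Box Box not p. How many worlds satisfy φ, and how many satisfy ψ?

4 and 4

For Box Diamond p:
a: successors {b}; Diamond p there: b:F. ✗
b: successors {c}; Diamond p there: c:T. ✓
c: successors {d}; Diamond p there: d:F. ✗
d: successors {e}; Diamond p there: e:T. ✓
e: successors {f}; Diamond p there: f:F. ✗
f: successors {g}; Diamond p there: g:T. ✓
g: successors {h}; Diamond p there: h:T. ✓
h: successors {a, f}; Diamond p there: a:F, f:F. ✗
— 4 worlds.
For Box Box not p:
a: successors {b}; Box not p there: b:T. ✓
b: successors {c}; Box not p there: c:F. ✗
c: successors {d}; Box not p there: d:T. ✓
d: successors {e}; Box not p there: e:F. ✗
e: successors {f}; Box not p there: f:T. ✓
f: successors {g}; Box not p there: g:F. ✗
g: successors {h}; Box not p there: h:F. ✗
h: successors {a, f}; Box not p there: a:T, f:T. ✓
— 4 worlds.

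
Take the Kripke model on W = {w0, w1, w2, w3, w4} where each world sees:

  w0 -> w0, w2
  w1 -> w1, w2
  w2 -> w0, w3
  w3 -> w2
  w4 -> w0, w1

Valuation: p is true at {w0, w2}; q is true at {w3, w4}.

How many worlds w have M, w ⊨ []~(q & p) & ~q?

w0: []~(q & p) is T, ~q is T. ✓
w1: []~(q & p) is T, ~q is T. ✓
w2: []~(q & p) is T, ~q is T. ✓
w3: []~(q & p) is T, ~q is F. ✗
w4: []~(q & p) is T, ~q is F. ✗
Satisfying worlds: {w0, w1, w2}.

3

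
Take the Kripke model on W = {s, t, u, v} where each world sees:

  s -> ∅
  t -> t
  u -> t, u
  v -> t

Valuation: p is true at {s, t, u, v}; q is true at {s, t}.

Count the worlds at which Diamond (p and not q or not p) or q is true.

s: Diamond (p and not q or not p) is F, q is T. ✓
t: Diamond (p and not q or not p) is F, q is T. ✓
u: Diamond (p and not q or not p) is T, q is F. ✓
v: Diamond (p and not q or not p) is F, q is F. ✗
Satisfying worlds: {s, t, u}.

3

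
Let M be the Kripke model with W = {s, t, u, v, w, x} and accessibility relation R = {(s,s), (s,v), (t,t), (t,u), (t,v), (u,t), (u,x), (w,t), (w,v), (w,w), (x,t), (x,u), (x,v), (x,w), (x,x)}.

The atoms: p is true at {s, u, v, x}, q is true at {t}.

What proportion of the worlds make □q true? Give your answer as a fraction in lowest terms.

s: successors {s, v}; q there: s:F, v:F. ✗
t: successors {t, u, v}; q there: t:T, u:F, v:F. ✗
u: successors {t, x}; q there: t:T, x:F. ✗
v: no successors, so □q holds vacuously. ✓
w: successors {t, v, w}; q there: t:T, v:F, w:F. ✗
x: successors {t, u, v, w, x}; q there: t:T, u:F, v:F, w:F, x:F. ✗
That's 1 of 6 worlds, so 1/6.

1/6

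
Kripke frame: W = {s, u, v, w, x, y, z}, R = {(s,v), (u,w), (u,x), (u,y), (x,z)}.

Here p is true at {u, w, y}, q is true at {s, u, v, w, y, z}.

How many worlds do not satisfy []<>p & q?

3

s: []<>p is F, q is T. ✗
u: []<>p is F, q is T. ✗
v: []<>p is T, q is T. ✓
w: []<>p is T, q is T. ✓
x: []<>p is F, q is F. ✗
y: []<>p is T, q is T. ✓
z: []<>p is T, q is T. ✓
Satisfying worlds: {v, w, y, z}.
So []<>p & q fails at the other 3 worlds.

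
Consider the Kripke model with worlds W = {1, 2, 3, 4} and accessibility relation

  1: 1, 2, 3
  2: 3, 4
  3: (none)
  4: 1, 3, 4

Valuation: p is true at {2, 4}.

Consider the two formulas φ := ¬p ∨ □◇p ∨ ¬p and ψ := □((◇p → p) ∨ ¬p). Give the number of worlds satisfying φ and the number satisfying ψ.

For ¬p ∨ □◇p ∨ ¬p:
1: ¬p ∨ □◇p is T, ¬p is T. ✓
2: ¬p ∨ □◇p is F, ¬p is F. ✗
3: ¬p ∨ □◇p is T, ¬p is T. ✓
4: ¬p ∨ □◇p is F, ¬p is F. ✗
— 2 worlds.
For □((◇p → p) ∨ ¬p):
1: successors {1, 2, 3}; (◇p → p) ∨ ¬p there: 1:T, 2:T, 3:T. ✓
2: successors {3, 4}; (◇p → p) ∨ ¬p there: 3:T, 4:T. ✓
3: no successors, so □((◇p → p) ∨ ¬p) holds vacuously. ✓
4: successors {1, 3, 4}; (◇p → p) ∨ ¬p there: 1:T, 3:T, 4:T. ✓
— 4 worlds.

2 and 4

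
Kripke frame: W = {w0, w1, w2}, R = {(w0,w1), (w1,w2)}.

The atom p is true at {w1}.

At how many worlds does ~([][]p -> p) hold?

1

w0: [][]p -> p is T. ✗
w1: [][]p -> p is T. ✗
w2: [][]p -> p is F. ✓
Satisfying worlds: {w2}.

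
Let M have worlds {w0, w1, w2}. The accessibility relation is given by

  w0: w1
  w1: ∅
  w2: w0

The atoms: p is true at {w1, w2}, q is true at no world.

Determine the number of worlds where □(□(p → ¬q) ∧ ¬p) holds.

w0: successors {w1}; □(p → ¬q) ∧ ¬p there: w1:F. ✗
w1: no successors, so □(□(p → ¬q) ∧ ¬p) holds vacuously. ✓
w2: successors {w0}; □(p → ¬q) ∧ ¬p there: w0:T. ✓
Satisfying worlds: {w1, w2}.

2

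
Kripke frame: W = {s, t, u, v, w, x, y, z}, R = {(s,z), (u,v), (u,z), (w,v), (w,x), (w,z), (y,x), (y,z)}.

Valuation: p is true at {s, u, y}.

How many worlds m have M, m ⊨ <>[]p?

4

s: successors {z}; []p there: z:T. ✓
t: no successors, so <>[]p fails. ✗
u: successors {v, z}; []p there: v:T, z:T. ✓
v: no successors, so <>[]p fails. ✗
w: successors {v, x, z}; []p there: v:T, x:T, z:T. ✓
x: no successors, so <>[]p fails. ✗
y: successors {x, z}; []p there: x:T, z:T. ✓
z: no successors, so <>[]p fails. ✗
Satisfying worlds: {s, u, w, y}.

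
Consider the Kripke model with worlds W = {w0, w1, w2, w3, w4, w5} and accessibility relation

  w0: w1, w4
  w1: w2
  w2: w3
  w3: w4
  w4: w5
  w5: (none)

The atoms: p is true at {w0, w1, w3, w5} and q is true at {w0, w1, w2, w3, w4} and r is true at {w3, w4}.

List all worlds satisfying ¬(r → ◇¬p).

w0: r → ◇¬p is T. ✗
w1: r → ◇¬p is T. ✗
w2: r → ◇¬p is T. ✗
w3: r → ◇¬p is T. ✗
w4: r → ◇¬p is F. ✓
w5: r → ◇¬p is T. ✗

{w4}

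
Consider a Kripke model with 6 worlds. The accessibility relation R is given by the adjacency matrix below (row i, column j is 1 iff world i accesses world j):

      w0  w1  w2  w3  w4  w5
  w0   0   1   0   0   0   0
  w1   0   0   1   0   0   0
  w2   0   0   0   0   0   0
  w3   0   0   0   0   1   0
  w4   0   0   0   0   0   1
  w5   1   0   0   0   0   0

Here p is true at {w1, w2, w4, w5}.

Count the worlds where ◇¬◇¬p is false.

w0: successors {w1}; ¬◇¬p there: w1:T. ✓
w1: successors {w2}; ¬◇¬p there: w2:T. ✓
w2: no successors, so ◇¬◇¬p fails. ✗
w3: successors {w4}; ¬◇¬p there: w4:T. ✓
w4: successors {w5}; ¬◇¬p there: w5:F. ✗
w5: successors {w0}; ¬◇¬p there: w0:T. ✓
Satisfying worlds: {w0, w1, w3, w5}.
So ◇¬◇¬p fails at the other 2 worlds.

2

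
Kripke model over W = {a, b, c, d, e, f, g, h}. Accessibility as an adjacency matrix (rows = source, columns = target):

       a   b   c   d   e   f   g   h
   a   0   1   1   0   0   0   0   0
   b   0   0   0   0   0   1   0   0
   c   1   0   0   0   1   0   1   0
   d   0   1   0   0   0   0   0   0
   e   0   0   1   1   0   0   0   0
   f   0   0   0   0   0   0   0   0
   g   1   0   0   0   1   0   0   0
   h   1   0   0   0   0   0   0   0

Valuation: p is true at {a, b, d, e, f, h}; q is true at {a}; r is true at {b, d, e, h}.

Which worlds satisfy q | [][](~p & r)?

{a, b, f}

a: q is T, [][](~p & r) is F. ✓
b: q is F, [][](~p & r) is T. ✓
c: q is F, [][](~p & r) is F. ✗
d: q is F, [][](~p & r) is F. ✗
e: q is F, [][](~p & r) is F. ✗
f: q is F, [][](~p & r) is T. ✓
g: q is F, [][](~p & r) is F. ✗
h: q is F, [][](~p & r) is F. ✗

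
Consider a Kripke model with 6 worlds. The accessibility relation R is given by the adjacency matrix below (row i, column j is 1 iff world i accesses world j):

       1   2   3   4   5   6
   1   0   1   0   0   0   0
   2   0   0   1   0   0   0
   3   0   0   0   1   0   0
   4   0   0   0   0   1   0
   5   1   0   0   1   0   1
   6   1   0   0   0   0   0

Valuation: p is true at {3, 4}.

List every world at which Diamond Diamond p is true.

{1, 2, 4}

1: successors {2}; Diamond p there: 2:T. ✓
2: successors {3}; Diamond p there: 3:T. ✓
3: successors {4}; Diamond p there: 4:F. ✗
4: successors {5}; Diamond p there: 5:T. ✓
5: successors {1, 4, 6}; Diamond p there: 1:F, 4:F, 6:F. ✗
6: successors {1}; Diamond p there: 1:F. ✗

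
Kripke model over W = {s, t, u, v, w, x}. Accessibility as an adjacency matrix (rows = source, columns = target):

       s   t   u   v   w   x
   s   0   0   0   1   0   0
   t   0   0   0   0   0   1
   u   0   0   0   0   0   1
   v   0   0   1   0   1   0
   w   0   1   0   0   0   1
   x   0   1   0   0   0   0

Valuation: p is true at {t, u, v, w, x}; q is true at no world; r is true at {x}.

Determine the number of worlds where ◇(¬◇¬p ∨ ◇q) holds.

6

s: successors {v}; ¬◇¬p ∨ ◇q there: v:T. ✓
t: successors {x}; ¬◇¬p ∨ ◇q there: x:T. ✓
u: successors {x}; ¬◇¬p ∨ ◇q there: x:T. ✓
v: successors {u, w}; ¬◇¬p ∨ ◇q there: u:T, w:T. ✓
w: successors {t, x}; ¬◇¬p ∨ ◇q there: t:T, x:T. ✓
x: successors {t}; ¬◇¬p ∨ ◇q there: t:T. ✓
Satisfying worlds: {s, t, u, v, w, x}.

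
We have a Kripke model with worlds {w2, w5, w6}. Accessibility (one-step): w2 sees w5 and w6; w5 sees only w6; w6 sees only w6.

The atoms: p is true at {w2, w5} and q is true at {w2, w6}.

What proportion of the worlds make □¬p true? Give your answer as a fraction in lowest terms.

2/3

w2: successors {w5, w6}; ¬p there: w5:F, w6:T. ✗
w5: successors {w6}; ¬p there: w6:T. ✓
w6: successors {w6}; ¬p there: w6:T. ✓
That's 2 of 3 worlds, so 2/3.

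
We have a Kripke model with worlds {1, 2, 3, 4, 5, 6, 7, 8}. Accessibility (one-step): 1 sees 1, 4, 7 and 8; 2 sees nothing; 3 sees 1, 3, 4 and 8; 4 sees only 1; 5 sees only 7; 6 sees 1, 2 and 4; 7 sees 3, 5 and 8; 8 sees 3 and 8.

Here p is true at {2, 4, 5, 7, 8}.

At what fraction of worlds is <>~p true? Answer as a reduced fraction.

1: successors {1, 4, 7, 8}; ~p there: 1:T, 4:F, 7:F, 8:F. ✓
2: no successors, so <>~p fails. ✗
3: successors {1, 3, 4, 8}; ~p there: 1:T, 3:T, 4:F, 8:F. ✓
4: successors {1}; ~p there: 1:T. ✓
5: successors {7}; ~p there: 7:F. ✗
6: successors {1, 2, 4}; ~p there: 1:T, 2:F, 4:F. ✓
7: successors {3, 5, 8}; ~p there: 3:T, 5:F, 8:F. ✓
8: successors {3, 8}; ~p there: 3:T, 8:F. ✓
That's 6 of 8 worlds, so 6/8 = 3/4.

3/4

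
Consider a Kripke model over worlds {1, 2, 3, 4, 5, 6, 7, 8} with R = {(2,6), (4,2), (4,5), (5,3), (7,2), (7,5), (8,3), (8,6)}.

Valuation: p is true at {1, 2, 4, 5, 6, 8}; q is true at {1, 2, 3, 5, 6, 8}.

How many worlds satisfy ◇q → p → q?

1: ◇q is F, p → q is T. ✓
2: ◇q is T, p → q is T. ✓
3: ◇q is F, p → q is T. ✓
4: ◇q is T, p → q is F. ✗
5: ◇q is T, p → q is T. ✓
6: ◇q is F, p → q is T. ✓
7: ◇q is T, p → q is T. ✓
8: ◇q is T, p → q is T. ✓
Satisfying worlds: {1, 2, 3, 5, 6, 7, 8}.

7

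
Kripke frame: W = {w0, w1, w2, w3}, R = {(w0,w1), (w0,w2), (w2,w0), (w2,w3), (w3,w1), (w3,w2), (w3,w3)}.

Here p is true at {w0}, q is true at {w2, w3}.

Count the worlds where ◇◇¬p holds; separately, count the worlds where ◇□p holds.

For ◇◇¬p:
w0: successors {w1, w2}; ◇¬p there: w1:F, w2:T. ✓
w1: no successors, so ◇◇¬p fails. ✗
w2: successors {w0, w3}; ◇¬p there: w0:T, w3:T. ✓
w3: successors {w1, w2, w3}; ◇¬p there: w1:F, w2:T, w3:T. ✓
— 3 worlds.
For ◇□p:
w0: successors {w1, w2}; □p there: w1:T, w2:F. ✓
w1: no successors, so ◇□p fails. ✗
w2: successors {w0, w3}; □p there: w0:F, w3:F. ✗
w3: successors {w1, w2, w3}; □p there: w1:T, w2:F, w3:F. ✓
— 2 worlds.

3 and 2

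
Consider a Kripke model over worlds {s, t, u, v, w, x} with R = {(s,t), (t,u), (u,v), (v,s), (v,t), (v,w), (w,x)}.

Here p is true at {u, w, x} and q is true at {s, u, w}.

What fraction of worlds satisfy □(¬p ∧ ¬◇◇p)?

1/3

s: successors {t}; ¬p ∧ ¬◇◇p there: t:T. ✓
t: successors {u}; ¬p ∧ ¬◇◇p there: u:F. ✗
u: successors {v}; ¬p ∧ ¬◇◇p there: v:F. ✗
v: successors {s, t, w}; ¬p ∧ ¬◇◇p there: s:F, t:T, w:F. ✗
w: successors {x}; ¬p ∧ ¬◇◇p there: x:F. ✗
x: no successors, so □(¬p ∧ ¬◇◇p) holds vacuously. ✓
That's 2 of 6 worlds, so 2/6 = 1/3.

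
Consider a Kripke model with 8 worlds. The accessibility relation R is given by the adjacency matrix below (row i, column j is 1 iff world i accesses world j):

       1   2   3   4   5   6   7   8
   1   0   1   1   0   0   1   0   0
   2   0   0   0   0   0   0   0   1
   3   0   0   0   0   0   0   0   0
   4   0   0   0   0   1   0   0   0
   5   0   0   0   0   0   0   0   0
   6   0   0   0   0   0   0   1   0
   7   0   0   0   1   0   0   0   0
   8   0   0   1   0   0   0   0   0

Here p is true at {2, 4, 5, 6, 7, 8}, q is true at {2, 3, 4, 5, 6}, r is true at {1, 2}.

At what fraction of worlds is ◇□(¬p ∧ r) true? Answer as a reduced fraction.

3/8

1: successors {2, 3, 6}; □(¬p ∧ r) there: 2:F, 3:T, 6:F. ✓
2: successors {8}; □(¬p ∧ r) there: 8:F. ✗
3: no successors, so ◇□(¬p ∧ r) fails. ✗
4: successors {5}; □(¬p ∧ r) there: 5:T. ✓
5: no successors, so ◇□(¬p ∧ r) fails. ✗
6: successors {7}; □(¬p ∧ r) there: 7:F. ✗
7: successors {4}; □(¬p ∧ r) there: 4:F. ✗
8: successors {3}; □(¬p ∧ r) there: 3:T. ✓
That's 3 of 8 worlds, so 3/8.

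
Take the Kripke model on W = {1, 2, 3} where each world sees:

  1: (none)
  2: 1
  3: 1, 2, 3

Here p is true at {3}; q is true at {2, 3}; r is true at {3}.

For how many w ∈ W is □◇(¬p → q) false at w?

2

1: no successors, so □◇(¬p → q) holds vacuously. ✓
2: successors {1}; ◇(¬p → q) there: 1:F. ✗
3: successors {1, 2, 3}; ◇(¬p → q) there: 1:F, 2:F, 3:T. ✗
Satisfying worlds: {1}.
So □◇(¬p → q) fails at the other 2 worlds.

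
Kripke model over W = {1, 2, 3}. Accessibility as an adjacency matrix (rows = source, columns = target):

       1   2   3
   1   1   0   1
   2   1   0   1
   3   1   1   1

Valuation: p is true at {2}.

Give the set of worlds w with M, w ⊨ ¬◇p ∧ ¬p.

{1}

1: ¬◇p is T, ¬p is T. ✓
2: ¬◇p is T, ¬p is F. ✗
3: ¬◇p is F, ¬p is T. ✗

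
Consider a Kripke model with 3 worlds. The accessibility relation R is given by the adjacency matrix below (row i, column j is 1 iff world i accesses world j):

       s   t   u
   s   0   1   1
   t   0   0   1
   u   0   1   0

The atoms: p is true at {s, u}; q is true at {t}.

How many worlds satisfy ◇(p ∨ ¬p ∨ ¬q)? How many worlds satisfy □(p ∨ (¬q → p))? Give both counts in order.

3 and 3

For ◇(p ∨ ¬p ∨ ¬q):
s: successors {t, u}; p ∨ ¬p ∨ ¬q there: t:T, u:T. ✓
t: successors {u}; p ∨ ¬p ∨ ¬q there: u:T. ✓
u: successors {t}; p ∨ ¬p ∨ ¬q there: t:T. ✓
— 3 worlds.
For □(p ∨ (¬q → p)):
s: successors {t, u}; p ∨ (¬q → p) there: t:T, u:T. ✓
t: successors {u}; p ∨ (¬q → p) there: u:T. ✓
u: successors {t}; p ∨ (¬q → p) there: t:T. ✓
— 3 worlds.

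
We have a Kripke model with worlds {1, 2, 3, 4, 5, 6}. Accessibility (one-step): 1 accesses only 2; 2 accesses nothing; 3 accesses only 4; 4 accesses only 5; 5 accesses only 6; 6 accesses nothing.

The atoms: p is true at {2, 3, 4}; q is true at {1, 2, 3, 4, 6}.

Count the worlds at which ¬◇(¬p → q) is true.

1: ◇(¬p → q) is T. ✗
2: ◇(¬p → q) is F. ✓
3: ◇(¬p → q) is T. ✗
4: ◇(¬p → q) is F. ✓
5: ◇(¬p → q) is T. ✗
6: ◇(¬p → q) is F. ✓
Satisfying worlds: {2, 4, 6}.

3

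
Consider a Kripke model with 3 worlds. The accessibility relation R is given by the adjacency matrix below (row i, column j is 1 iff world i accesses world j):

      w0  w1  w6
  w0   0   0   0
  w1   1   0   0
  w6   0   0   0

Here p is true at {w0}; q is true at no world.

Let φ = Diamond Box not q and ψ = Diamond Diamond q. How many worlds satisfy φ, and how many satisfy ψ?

1 and 0

For Diamond Box not q:
w0: no successors, so Diamond Box not q fails. ✗
w1: successors {w0}; Box not q there: w0:T. ✓
w6: no successors, so Diamond Box not q fails. ✗
— 1 world.
For Diamond Diamond q:
w0: no successors, so Diamond Diamond q fails. ✗
w1: successors {w0}; Diamond q there: w0:F. ✗
w6: no successors, so Diamond Diamond q fails. ✗
— 0 worlds.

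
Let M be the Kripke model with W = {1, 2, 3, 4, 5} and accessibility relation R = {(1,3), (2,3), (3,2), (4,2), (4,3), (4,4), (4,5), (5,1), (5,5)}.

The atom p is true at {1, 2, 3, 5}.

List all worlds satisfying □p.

{1, 2, 3, 5}

1: successors {3}; p there: 3:T. ✓
2: successors {3}; p there: 3:T. ✓
3: successors {2}; p there: 2:T. ✓
4: successors {2, 3, 4, 5}; p there: 2:T, 3:T, 4:F, 5:T. ✗
5: successors {1, 5}; p there: 1:T, 5:T. ✓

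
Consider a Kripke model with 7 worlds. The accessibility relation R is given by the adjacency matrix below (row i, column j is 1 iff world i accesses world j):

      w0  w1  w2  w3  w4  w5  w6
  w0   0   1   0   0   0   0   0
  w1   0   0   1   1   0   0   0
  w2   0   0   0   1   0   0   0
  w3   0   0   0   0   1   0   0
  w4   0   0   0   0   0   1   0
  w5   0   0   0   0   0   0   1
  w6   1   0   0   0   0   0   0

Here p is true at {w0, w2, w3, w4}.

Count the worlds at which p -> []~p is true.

w0: p is T, []~p is T. ✓
w1: p is F, []~p is F. ✓
w2: p is T, []~p is F. ✗
w3: p is T, []~p is F. ✗
w4: p is T, []~p is T. ✓
w5: p is F, []~p is T. ✓
w6: p is F, []~p is F. ✓
Satisfying worlds: {w0, w1, w4, w5, w6}.

5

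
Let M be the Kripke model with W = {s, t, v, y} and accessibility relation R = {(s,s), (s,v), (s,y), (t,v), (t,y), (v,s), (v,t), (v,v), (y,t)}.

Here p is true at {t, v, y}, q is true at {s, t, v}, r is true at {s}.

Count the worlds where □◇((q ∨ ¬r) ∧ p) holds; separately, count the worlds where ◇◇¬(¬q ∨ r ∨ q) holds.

For □◇((q ∨ ¬r) ∧ p):
s: successors {s, v, y}; ◇((q ∨ ¬r) ∧ p) there: s:T, v:T, y:T. ✓
t: successors {v, y}; ◇((q ∨ ¬r) ∧ p) there: v:T, y:T. ✓
v: successors {s, t, v}; ◇((q ∨ ¬r) ∧ p) there: s:T, t:T, v:T. ✓
y: successors {t}; ◇((q ∨ ¬r) ∧ p) there: t:T. ✓
— 4 worlds.
For ◇◇¬(¬q ∨ r ∨ q):
s: successors {s, v, y}; ◇¬(¬q ∨ r ∨ q) there: s:F, v:F, y:F. ✗
t: successors {v, y}; ◇¬(¬q ∨ r ∨ q) there: v:F, y:F. ✗
v: successors {s, t, v}; ◇¬(¬q ∨ r ∨ q) there: s:F, t:F, v:F. ✗
y: successors {t}; ◇¬(¬q ∨ r ∨ q) there: t:F. ✗
— 0 worlds.

4 and 0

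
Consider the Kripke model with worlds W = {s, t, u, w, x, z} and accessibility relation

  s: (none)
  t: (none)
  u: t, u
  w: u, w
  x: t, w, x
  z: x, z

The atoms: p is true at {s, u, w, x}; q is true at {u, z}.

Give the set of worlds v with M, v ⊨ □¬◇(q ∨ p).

{s, t}

s: no successors, so □¬◇(q ∨ p) holds vacuously. ✓
t: no successors, so □¬◇(q ∨ p) holds vacuously. ✓
u: successors {t, u}; ¬◇(q ∨ p) there: t:T, u:F. ✗
w: successors {u, w}; ¬◇(q ∨ p) there: u:F, w:F. ✗
x: successors {t, w, x}; ¬◇(q ∨ p) there: t:T, w:F, x:F. ✗
z: successors {x, z}; ¬◇(q ∨ p) there: x:F, z:F. ✗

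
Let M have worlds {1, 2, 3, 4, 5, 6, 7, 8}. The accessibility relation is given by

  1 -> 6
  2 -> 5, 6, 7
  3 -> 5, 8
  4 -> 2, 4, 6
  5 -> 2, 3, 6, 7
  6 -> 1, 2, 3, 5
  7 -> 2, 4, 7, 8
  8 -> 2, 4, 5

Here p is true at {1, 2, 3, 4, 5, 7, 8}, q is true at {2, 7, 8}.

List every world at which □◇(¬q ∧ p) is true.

{1, 2, 3, 4, 5, 7, 8}

1: successors {6}; ◇(¬q ∧ p) there: 6:T. ✓
2: successors {5, 6, 7}; ◇(¬q ∧ p) there: 5:T, 6:T, 7:T. ✓
3: successors {5, 8}; ◇(¬q ∧ p) there: 5:T, 8:T. ✓
4: successors {2, 4, 6}; ◇(¬q ∧ p) there: 2:T, 4:T, 6:T. ✓
5: successors {2, 3, 6, 7}; ◇(¬q ∧ p) there: 2:T, 3:T, 6:T, 7:T. ✓
6: successors {1, 2, 3, 5}; ◇(¬q ∧ p) there: 1:F, 2:T, 3:T, 5:T. ✗
7: successors {2, 4, 7, 8}; ◇(¬q ∧ p) there: 2:T, 4:T, 7:T, 8:T. ✓
8: successors {2, 4, 5}; ◇(¬q ∧ p) there: 2:T, 4:T, 5:T. ✓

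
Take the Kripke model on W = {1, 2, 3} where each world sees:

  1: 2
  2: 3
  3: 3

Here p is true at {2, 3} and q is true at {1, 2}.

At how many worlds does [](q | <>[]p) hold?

1: successors {2}; q | <>[]p there: 2:T. ✓
2: successors {3}; q | <>[]p there: 3:T. ✓
3: successors {3}; q | <>[]p there: 3:T. ✓
Satisfying worlds: {1, 2, 3}.

3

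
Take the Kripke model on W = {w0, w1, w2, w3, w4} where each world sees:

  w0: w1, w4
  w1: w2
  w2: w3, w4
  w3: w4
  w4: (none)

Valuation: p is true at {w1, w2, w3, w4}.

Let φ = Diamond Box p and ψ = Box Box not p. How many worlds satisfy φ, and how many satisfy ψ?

4 and 2

For Diamond Box p:
w0: successors {w1, w4}; Box p there: w1:T, w4:T. ✓
w1: successors {w2}; Box p there: w2:T. ✓
w2: successors {w3, w4}; Box p there: w3:T, w4:T. ✓
w3: successors {w4}; Box p there: w4:T. ✓
w4: no successors, so Diamond Box p fails. ✗
— 4 worlds.
For Box Box not p:
w0: successors {w1, w4}; Box not p there: w1:F, w4:T. ✗
w1: successors {w2}; Box not p there: w2:F. ✗
w2: successors {w3, w4}; Box not p there: w3:F, w4:T. ✗
w3: successors {w4}; Box not p there: w4:T. ✓
w4: no successors, so Box Box not p holds vacuously. ✓
— 2 worlds.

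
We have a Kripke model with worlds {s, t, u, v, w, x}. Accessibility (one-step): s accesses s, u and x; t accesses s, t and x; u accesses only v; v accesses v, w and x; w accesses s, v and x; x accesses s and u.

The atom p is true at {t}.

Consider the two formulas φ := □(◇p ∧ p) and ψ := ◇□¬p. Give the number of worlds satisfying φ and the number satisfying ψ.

For □(◇p ∧ p):
s: successors {s, u, x}; ◇p ∧ p there: s:F, u:F, x:F. ✗
t: successors {s, t, x}; ◇p ∧ p there: s:F, t:T, x:F. ✗
u: successors {v}; ◇p ∧ p there: v:F. ✗
v: successors {v, w, x}; ◇p ∧ p there: v:F, w:F, x:F. ✗
w: successors {s, v, x}; ◇p ∧ p there: s:F, v:F, x:F. ✗
x: successors {s, u}; ◇p ∧ p there: s:F, u:F. ✗
— 0 worlds.
For ◇□¬p:
s: successors {s, u, x}; □¬p there: s:T, u:T, x:T. ✓
t: successors {s, t, x}; □¬p there: s:T, t:F, x:T. ✓
u: successors {v}; □¬p there: v:T. ✓
v: successors {v, w, x}; □¬p there: v:T, w:T, x:T. ✓
w: successors {s, v, x}; □¬p there: s:T, v:T, x:T. ✓
x: successors {s, u}; □¬p there: s:T, u:T. ✓
— 6 worlds.

0 and 6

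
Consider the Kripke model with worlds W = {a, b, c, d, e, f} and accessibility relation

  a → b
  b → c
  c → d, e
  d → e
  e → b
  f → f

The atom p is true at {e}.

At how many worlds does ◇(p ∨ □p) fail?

4

a: successors {b}; p ∨ □p there: b:F. ✗
b: successors {c}; p ∨ □p there: c:F. ✗
c: successors {d, e}; p ∨ □p there: d:T, e:T. ✓
d: successors {e}; p ∨ □p there: e:T. ✓
e: successors {b}; p ∨ □p there: b:F. ✗
f: successors {f}; p ∨ □p there: f:F. ✗
Satisfying worlds: {c, d}.
So ◇(p ∨ □p) fails at the other 4 worlds.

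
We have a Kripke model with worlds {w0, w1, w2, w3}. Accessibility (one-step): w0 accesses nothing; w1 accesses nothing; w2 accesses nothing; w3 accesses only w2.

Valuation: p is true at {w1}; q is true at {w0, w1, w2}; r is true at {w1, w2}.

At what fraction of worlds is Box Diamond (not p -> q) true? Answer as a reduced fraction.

w0: no successors, so Box Diamond (not p -> q) holds vacuously. ✓
w1: no successors, so Box Diamond (not p -> q) holds vacuously. ✓
w2: no successors, so Box Diamond (not p -> q) holds vacuously. ✓
w3: successors {w2}; Diamond (not p -> q) there: w2:F. ✗
That's 3 of 4 worlds, so 3/4.

3/4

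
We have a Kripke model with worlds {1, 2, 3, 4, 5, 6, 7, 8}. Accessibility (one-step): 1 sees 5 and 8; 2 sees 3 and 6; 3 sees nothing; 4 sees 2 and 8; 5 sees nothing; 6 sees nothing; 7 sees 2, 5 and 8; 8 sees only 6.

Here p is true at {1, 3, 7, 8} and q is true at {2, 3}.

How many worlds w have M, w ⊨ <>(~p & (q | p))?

1: successors {5, 8}; ~p & (q | p) there: 5:F, 8:F. ✗
2: successors {3, 6}; ~p & (q | p) there: 3:F, 6:F. ✗
3: no successors, so <>(~p & (q | p)) fails. ✗
4: successors {2, 8}; ~p & (q | p) there: 2:T, 8:F. ✓
5: no successors, so <>(~p & (q | p)) fails. ✗
6: no successors, so <>(~p & (q | p)) fails. ✗
7: successors {2, 5, 8}; ~p & (q | p) there: 2:T, 5:F, 8:F. ✓
8: successors {6}; ~p & (q | p) there: 6:F. ✗
Satisfying worlds: {4, 7}.

2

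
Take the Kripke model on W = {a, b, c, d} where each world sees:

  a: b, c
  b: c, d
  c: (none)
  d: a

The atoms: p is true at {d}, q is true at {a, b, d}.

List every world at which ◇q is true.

a: successors {b, c}; q there: b:T, c:F. ✓
b: successors {c, d}; q there: c:F, d:T. ✓
c: no successors, so ◇q fails. ✗
d: successors {a}; q there: a:T. ✓

{a, b, d}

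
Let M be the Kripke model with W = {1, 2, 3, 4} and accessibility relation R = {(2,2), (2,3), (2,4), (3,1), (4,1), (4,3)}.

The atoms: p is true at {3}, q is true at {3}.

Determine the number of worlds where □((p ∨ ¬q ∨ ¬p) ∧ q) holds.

1

1: no successors, so □((p ∨ ¬q ∨ ¬p) ∧ q) holds vacuously. ✓
2: successors {2, 3, 4}; (p ∨ ¬q ∨ ¬p) ∧ q there: 2:F, 3:T, 4:F. ✗
3: successors {1}; (p ∨ ¬q ∨ ¬p) ∧ q there: 1:F. ✗
4: successors {1, 3}; (p ∨ ¬q ∨ ¬p) ∧ q there: 1:F, 3:T. ✗
Satisfying worlds: {1}.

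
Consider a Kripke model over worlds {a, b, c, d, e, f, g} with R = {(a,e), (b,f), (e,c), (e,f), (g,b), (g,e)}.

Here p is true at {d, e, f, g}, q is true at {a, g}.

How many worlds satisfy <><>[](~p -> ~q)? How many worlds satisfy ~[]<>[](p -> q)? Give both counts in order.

For <><>[](~p -> ~q):
a: successors {e}; <>[](~p -> ~q) there: e:T. ✓
b: successors {f}; <>[](~p -> ~q) there: f:F. ✗
c: no successors, so <><>[](~p -> ~q) fails. ✗
d: no successors, so <><>[](~p -> ~q) fails. ✗
e: successors {c, f}; <>[](~p -> ~q) there: c:F, f:F. ✗
f: no successors, so <><>[](~p -> ~q) fails. ✗
g: successors {b, e}; <>[](~p -> ~q) there: b:T, e:T. ✓
— 2 worlds.
For ~[]<>[](p -> q):
a: []<>[](p -> q) is T. ✗
b: []<>[](p -> q) is F. ✓
c: []<>[](p -> q) is T. ✗
d: []<>[](p -> q) is T. ✗
e: []<>[](p -> q) is F. ✓
f: []<>[](p -> q) is T. ✗
g: []<>[](p -> q) is T. ✗
— 2 worlds.

2 and 2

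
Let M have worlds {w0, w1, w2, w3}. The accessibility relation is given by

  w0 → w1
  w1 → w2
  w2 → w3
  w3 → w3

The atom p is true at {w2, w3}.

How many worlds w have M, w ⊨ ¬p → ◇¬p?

3

w0: ¬p is T, ◇¬p is T. ✓
w1: ¬p is T, ◇¬p is F. ✗
w2: ¬p is F, ◇¬p is F. ✓
w3: ¬p is F, ◇¬p is F. ✓
Satisfying worlds: {w0, w2, w3}.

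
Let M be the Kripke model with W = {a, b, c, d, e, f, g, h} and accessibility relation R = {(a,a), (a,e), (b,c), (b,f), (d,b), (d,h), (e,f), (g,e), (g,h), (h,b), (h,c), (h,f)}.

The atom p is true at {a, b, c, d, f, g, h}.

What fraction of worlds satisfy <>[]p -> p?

7/8

a: <>[]p is T, p is T. ✓
b: <>[]p is T, p is T. ✓
c: <>[]p is F, p is T. ✓
d: <>[]p is T, p is T. ✓
e: <>[]p is T, p is F. ✗
f: <>[]p is F, p is T. ✓
g: <>[]p is T, p is T. ✓
h: <>[]p is T, p is T. ✓
That's 7 of 8 worlds, so 7/8.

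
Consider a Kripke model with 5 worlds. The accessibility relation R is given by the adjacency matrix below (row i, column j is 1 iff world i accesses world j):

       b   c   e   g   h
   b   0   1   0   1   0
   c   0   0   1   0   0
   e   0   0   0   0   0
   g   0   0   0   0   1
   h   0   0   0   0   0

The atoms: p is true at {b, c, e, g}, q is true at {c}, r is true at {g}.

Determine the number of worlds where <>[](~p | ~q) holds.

3

b: successors {c, g}; [](~p | ~q) there: c:T, g:T. ✓
c: successors {e}; [](~p | ~q) there: e:T. ✓
e: no successors, so <>[](~p | ~q) fails. ✗
g: successors {h}; [](~p | ~q) there: h:T. ✓
h: no successors, so <>[](~p | ~q) fails. ✗
Satisfying worlds: {b, c, g}.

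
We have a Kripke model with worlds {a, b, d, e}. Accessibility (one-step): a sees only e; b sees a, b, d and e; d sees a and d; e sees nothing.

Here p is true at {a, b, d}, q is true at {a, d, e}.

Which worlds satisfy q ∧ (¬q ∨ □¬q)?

{e}

a: q is T, ¬q ∨ □¬q is F. ✗
b: q is F, ¬q ∨ □¬q is T. ✗
d: q is T, ¬q ∨ □¬q is F. ✗
e: q is T, ¬q ∨ □¬q is T. ✓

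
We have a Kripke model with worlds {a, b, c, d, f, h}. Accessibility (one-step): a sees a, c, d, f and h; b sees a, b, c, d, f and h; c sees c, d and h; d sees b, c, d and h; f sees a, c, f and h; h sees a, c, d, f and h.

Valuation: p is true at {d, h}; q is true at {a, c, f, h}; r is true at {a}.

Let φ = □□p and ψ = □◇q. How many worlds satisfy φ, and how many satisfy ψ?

For □□p:
a: successors {a, c, d, f, h}; □p there: a:F, c:F, d:F, f:F, h:F. ✗
b: successors {a, b, c, d, f, h}; □p there: a:F, b:F, c:F, d:F, f:F, h:F. ✗
c: successors {c, d, h}; □p there: c:F, d:F, h:F. ✗
d: successors {b, c, d, h}; □p there: b:F, c:F, d:F, h:F. ✗
f: successors {a, c, f, h}; □p there: a:F, c:F, f:F, h:F. ✗
h: successors {a, c, d, f, h}; □p there: a:F, c:F, d:F, f:F, h:F. ✗
— 0 worlds.
For □◇q:
a: successors {a, c, d, f, h}; ◇q there: a:T, c:T, d:T, f:T, h:T. ✓
b: successors {a, b, c, d, f, h}; ◇q there: a:T, b:T, c:T, d:T, f:T, h:T. ✓
c: successors {c, d, h}; ◇q there: c:T, d:T, h:T. ✓
d: successors {b, c, d, h}; ◇q there: b:T, c:T, d:T, h:T. ✓
f: successors {a, c, f, h}; ◇q there: a:T, c:T, f:T, h:T. ✓
h: successors {a, c, d, f, h}; ◇q there: a:T, c:T, d:T, f:T, h:T. ✓
— 6 worlds.

0 and 6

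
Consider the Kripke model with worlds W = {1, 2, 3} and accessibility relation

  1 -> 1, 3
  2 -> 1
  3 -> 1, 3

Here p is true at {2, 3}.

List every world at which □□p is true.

1: successors {1, 3}; □p there: 1:F, 3:F. ✗
2: successors {1}; □p there: 1:F. ✗
3: successors {1, 3}; □p there: 1:F, 3:F. ✗

∅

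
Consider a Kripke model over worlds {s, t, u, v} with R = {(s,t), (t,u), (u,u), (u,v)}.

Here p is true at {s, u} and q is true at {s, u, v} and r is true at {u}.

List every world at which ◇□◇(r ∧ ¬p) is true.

s: successors {t}; □◇(r ∧ ¬p) there: t:F. ✗
t: successors {u}; □◇(r ∧ ¬p) there: u:F. ✗
u: successors {u, v}; □◇(r ∧ ¬p) there: u:F, v:T. ✓
v: no successors, so ◇□◇(r ∧ ¬p) fails. ✗

{u}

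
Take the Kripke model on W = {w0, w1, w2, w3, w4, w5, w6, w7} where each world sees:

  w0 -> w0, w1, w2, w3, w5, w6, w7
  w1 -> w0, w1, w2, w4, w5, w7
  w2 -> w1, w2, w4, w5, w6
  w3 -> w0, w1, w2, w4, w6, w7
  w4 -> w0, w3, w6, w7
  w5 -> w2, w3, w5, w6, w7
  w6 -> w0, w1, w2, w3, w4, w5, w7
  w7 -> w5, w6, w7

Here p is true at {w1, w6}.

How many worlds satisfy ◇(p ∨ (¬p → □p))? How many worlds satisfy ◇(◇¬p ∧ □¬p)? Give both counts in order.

8 and 0

For ◇(p ∨ (¬p → □p)):
w0: successors {w0, w1, w2, w3, w5, w6, w7}; p ∨ (¬p → □p) there: w0:F, w1:T, w2:F, w3:F, w5:F, w6:T, w7:F. ✓
w1: successors {w0, w1, w2, w4, w5, w7}; p ∨ (¬p → □p) there: w0:F, w1:T, w2:F, w4:F, w5:F, w7:F. ✓
w2: successors {w1, w2, w4, w5, w6}; p ∨ (¬p → □p) there: w1:T, w2:F, w4:F, w5:F, w6:T. ✓
w3: successors {w0, w1, w2, w4, w6, w7}; p ∨ (¬p → □p) there: w0:F, w1:T, w2:F, w4:F, w6:T, w7:F. ✓
w4: successors {w0, w3, w6, w7}; p ∨ (¬p → □p) there: w0:F, w3:F, w6:T, w7:F. ✓
w5: successors {w2, w3, w5, w6, w7}; p ∨ (¬p → □p) there: w2:F, w3:F, w5:F, w6:T, w7:F. ✓
w6: successors {w0, w1, w2, w3, w4, w5, w7}; p ∨ (¬p → □p) there: w0:F, w1:T, w2:F, w3:F, w4:F, w5:F, w7:F. ✓
w7: successors {w5, w6, w7}; p ∨ (¬p → □p) there: w5:F, w6:T, w7:F. ✓
— 8 worlds.
For ◇(◇¬p ∧ □¬p):
w0: successors {w0, w1, w2, w3, w5, w6, w7}; ◇¬p ∧ □¬p there: w0:F, w1:F, w2:F, w3:F, w5:F, w6:F, w7:F. ✗
w1: successors {w0, w1, w2, w4, w5, w7}; ◇¬p ∧ □¬p there: w0:F, w1:F, w2:F, w4:F, w5:F, w7:F. ✗
w2: successors {w1, w2, w4, w5, w6}; ◇¬p ∧ □¬p there: w1:F, w2:F, w4:F, w5:F, w6:F. ✗
w3: successors {w0, w1, w2, w4, w6, w7}; ◇¬p ∧ □¬p there: w0:F, w1:F, w2:F, w4:F, w6:F, w7:F. ✗
w4: successors {w0, w3, w6, w7}; ◇¬p ∧ □¬p there: w0:F, w3:F, w6:F, w7:F. ✗
w5: successors {w2, w3, w5, w6, w7}; ◇¬p ∧ □¬p there: w2:F, w3:F, w5:F, w6:F, w7:F. ✗
w6: successors {w0, w1, w2, w3, w4, w5, w7}; ◇¬p ∧ □¬p there: w0:F, w1:F, w2:F, w3:F, w4:F, w5:F, w7:F. ✗
w7: successors {w5, w6, w7}; ◇¬p ∧ □¬p there: w5:F, w6:F, w7:F. ✗
— 0 worlds.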